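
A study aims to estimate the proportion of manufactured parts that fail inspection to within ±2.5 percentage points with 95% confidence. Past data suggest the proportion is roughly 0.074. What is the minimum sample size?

422

For a proportion with margin E = 0.025 at 95% confidence, z = 1.960.
n = p̂(1−p̂)(z/E)² = 0.074 × 0.926 × (1.960/0.025)² = 421.19
Round up: n = 422.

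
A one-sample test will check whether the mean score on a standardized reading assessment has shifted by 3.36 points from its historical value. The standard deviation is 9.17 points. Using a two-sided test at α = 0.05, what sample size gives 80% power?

For a one-sample z-test, n = ((z_{α/2} + z_β)·σ/δ)².
z_{α/2} = 1.960 (two-sided α = 0.05); z_β = 0.842 (power 80% → β = 0.2).
n = (2.802 × 9.17 / 3.36)² = 58.48
Round up: n = 59.

59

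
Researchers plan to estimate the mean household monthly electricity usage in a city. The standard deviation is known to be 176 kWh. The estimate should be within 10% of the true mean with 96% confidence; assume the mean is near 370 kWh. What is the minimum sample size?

96

For a mean, the margin of error is E = z·σ/√n, so n = (zσ/E)².
At 96% confidence, z = 2.054.
E = 10% of 370 = 37 kWh.
n = (2.054 × 176 / 37)² = 95.46
Round up: n = 96.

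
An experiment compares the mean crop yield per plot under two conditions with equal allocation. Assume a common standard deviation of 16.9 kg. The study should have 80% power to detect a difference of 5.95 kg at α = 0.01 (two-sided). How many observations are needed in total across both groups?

378 total

For two equal groups, n per group = 2·((z_{α/2} + z_β)·σ/δ)².
z_{α/2} = 2.576; z_β = 0.842 (power 80%).
n = 2 × (3.418 × 16.9 / 5.95)² = 2 × 94.25 = 188.50
Round up: n = 189 per group.
Total across both groups: 2 × 189 = 378.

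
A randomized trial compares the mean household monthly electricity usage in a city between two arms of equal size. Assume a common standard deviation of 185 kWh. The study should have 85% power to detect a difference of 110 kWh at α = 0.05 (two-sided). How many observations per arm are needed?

For two equal groups, n per group = 2·((z_{α/2} + z_β)·σ/δ)².
z_{α/2} = 1.960; z_β = 1.036 (power 85%).
n = 2 × (2.996 × 185 / 110)² = 2 × 25.39 = 50.78
Round up: n = 51 per group.

51 per group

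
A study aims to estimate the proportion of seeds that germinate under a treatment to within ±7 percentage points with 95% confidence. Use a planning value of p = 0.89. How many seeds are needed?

77

For a proportion with margin E = 0.07 at 95% confidence, z = 1.960.
n = p̂(1−p̂)(z/E)² = 0.89 × 0.11 × (1.960/0.07)² = 76.75
Round up: n = 77.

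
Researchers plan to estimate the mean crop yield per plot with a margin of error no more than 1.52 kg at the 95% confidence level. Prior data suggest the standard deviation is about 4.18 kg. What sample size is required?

For a mean, the margin of error is E = z·σ/√n, so n = (zσ/E)².
At 95% confidence, z = 1.960.
n = (1.960 × 4.18 / 1.52)² = 29.05
Round up: n = 30.

30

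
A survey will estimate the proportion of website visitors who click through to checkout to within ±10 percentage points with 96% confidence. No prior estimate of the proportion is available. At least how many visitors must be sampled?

106

For a proportion with margin E = 0.1 at 96% confidence, z = 2.054.
With no prior estimate, use p = 0.5, which maximizes p(1−p) at 0.25.
n = 0.25 × (z/E)² = 0.25 × (2.054/0.1)² = 105.47
Round up: n = 106.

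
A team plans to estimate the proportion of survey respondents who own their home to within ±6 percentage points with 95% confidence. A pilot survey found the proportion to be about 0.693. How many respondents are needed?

n = 228

For a proportion with margin E = 0.06 at 95% confidence, z = 1.960.
n = p̂(1−p̂)(z/E)² = 0.693 × 0.307 × (1.960/0.06)² = 227.03
Round up: n = 228.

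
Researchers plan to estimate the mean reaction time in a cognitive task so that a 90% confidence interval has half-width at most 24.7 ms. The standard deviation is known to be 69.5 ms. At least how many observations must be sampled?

22

For a mean, the margin of error is E = z·σ/√n, so n = (zσ/E)².
At 90% confidence, z = 1.645.
n = (1.645 × 69.5 / 24.7)² = 21.42
Round up: n = 22.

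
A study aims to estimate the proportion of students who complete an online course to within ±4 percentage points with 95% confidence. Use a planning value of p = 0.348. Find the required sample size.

545

For a proportion with margin E = 0.04 at 95% confidence, z = 1.960.
n = p̂(1−p̂)(z/E)² = 0.348 × 0.652 × (1.960/0.04)² = 544.78
Round up: n = 545.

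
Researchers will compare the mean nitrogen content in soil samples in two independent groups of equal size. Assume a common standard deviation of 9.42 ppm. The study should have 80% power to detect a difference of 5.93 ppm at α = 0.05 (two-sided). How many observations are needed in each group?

For two equal groups, n per group = 2·((z_{α/2} + z_β)·σ/δ)².
z_{α/2} = 1.960; z_β = 0.842 (power 80%).
n = 2 × (2.802 × 9.42 / 5.93)² = 2 × 19.81 = 39.62
Round up: n = 40 per group.

40 per group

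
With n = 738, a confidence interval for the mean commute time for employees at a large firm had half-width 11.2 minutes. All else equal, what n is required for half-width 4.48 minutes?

Margin of error scales as 1/√n, so n₂ = n₁·(E₁/E₂)².
n₂ = 738 × (11.2/4.48)² = 738 × 6.25 = 4612.50
Round up: n₂ = 4613.

4613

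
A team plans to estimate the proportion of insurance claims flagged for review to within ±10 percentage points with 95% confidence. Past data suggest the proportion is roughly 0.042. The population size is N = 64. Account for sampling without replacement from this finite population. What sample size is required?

For a proportion with margin E = 0.1 at 95% confidence, z = 1.960.
n = p̂(1−p̂)(z/E)² = 0.042 × 0.958 × (1.960/0.1)² = 15.46 — call this n₀.
Finite-population correction with N = 64: n = n₀ / (1 + (n₀−1)/N) = 15.46 / 1.226 = 12.61
Round up: n = 13.

13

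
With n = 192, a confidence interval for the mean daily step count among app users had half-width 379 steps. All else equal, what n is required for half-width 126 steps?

1738

Margin of error scales as 1/√n, so n₂ = n₁·(E₁/E₂)².
n₂ = 192 × (379/126)² = 192 × 9.048 = 1737.22
Round up: n₂ = 1738.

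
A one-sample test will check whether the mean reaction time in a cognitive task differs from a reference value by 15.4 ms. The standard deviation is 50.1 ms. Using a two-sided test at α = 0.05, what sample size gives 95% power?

For a one-sample z-test, n = ((z_{α/2} + z_β)·σ/δ)².
z_{α/2} = 1.960 (two-sided α = 0.05); z_β = 1.645 (power 95% → β = 0.05).
n = (3.605 × 50.1 / 15.4)² = 137.54
Round up: n = 138.

138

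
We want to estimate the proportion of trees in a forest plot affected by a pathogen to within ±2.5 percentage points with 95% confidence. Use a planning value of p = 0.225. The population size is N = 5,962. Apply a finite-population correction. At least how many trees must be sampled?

For a proportion with margin E = 0.025 at 95% confidence, z = 1.960.
n = p̂(1−p̂)(z/E)² = 0.225 × 0.775 × (1.960/0.025)² = 1071.81 — call this n₀.
Finite-population correction with N = 5,962: n = n₀ / (1 + (n₀−1)/N) = 1071.81 / 1.18 = 908.31
Round up: n = 909.

909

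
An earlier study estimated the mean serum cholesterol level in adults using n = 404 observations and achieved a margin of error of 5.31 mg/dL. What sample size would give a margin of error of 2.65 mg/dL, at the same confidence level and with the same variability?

Margin of error scales as 1/√n, so n₂ = n₁·(E₁/E₂)².
n₂ = 404 × (5.31/2.65)² = 404 × 4.015 = 1622.06
Round up: n₂ = 1623.

n = 1623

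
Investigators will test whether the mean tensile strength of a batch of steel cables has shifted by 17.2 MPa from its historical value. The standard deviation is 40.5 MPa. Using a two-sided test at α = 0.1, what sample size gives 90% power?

48

For a one-sample z-test, n = ((z_{α/2} + z_β)·σ/δ)².
z_{α/2} = 1.645 (two-sided α = 0.1); z_β = 1.282 (power 90% → β = 0.1).
n = (2.927 × 40.5 / 17.2)² = 47.50
Round up: n = 48.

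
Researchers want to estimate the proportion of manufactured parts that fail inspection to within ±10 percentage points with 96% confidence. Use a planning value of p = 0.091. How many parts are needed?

For a proportion with margin E = 0.1 at 96% confidence, z = 2.054.
n = p̂(1−p̂)(z/E)² = 0.091 × 0.909 × (2.054/0.1)² = 34.90
Round up: n = 35.

35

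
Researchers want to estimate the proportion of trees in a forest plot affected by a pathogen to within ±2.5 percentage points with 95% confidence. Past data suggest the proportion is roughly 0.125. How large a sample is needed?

For a proportion with margin E = 0.025 at 95% confidence, z = 1.960.
n = p̂(1−p̂)(z/E)² = 0.125 × 0.875 × (1.960/0.025)² = 672.28
Round up: n = 673.

673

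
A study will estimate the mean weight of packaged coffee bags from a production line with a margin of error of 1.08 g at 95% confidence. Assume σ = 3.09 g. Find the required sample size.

For a mean, the margin of error is E = z·σ/√n, so n = (zσ/E)².
At 95% confidence, z = 1.960.
n = (1.960 × 3.09 / 1.08)² = 31.45
Round up: n = 32.

32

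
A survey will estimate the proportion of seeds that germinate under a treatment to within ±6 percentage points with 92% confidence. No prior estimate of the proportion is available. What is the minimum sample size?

213

For a proportion with margin E = 0.06 at 92% confidence, z = 1.751.
With no prior estimate, use p = 0.5, which maximizes p(1−p) at 0.25.
n = 0.25 × (z/E)² = 0.25 × (1.751/0.06)² = 212.92
Round up: n = 213.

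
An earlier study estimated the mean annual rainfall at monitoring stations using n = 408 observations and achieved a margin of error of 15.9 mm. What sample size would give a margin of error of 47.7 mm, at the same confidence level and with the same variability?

46

Margin of error scales as 1/√n, so n₂ = n₁·(E₁/E₂)².
n₂ = 408 × (15.9/47.7)² = 408 × 0.1111 = 45.33
Round up: n₂ = 46.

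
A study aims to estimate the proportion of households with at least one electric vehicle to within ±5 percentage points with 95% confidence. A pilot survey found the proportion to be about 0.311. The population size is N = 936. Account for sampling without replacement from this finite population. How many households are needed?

244

For a proportion with margin E = 0.05 at 95% confidence, z = 1.960.
n = p̂(1−p̂)(z/E)² = 0.311 × 0.689 × (1.960/0.05)² = 329.27 — call this n₀.
Finite-population correction with N = 936: n = n₀ / (1 + (n₀−1)/N) = 329.27 / 1.351 = 243.72
Round up: n = 244.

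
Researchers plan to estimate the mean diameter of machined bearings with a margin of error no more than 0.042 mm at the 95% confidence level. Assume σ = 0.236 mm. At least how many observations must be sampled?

For a mean, the margin of error is E = z·σ/√n, so n = (zσ/E)².
At 95% confidence, z = 1.960.
n = (1.960 × 0.236 / 0.042)² = 121.29
Round up: n = 122.

122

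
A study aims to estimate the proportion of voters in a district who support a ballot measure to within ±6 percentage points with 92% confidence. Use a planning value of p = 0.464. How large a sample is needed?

For a proportion with margin E = 0.06 at 92% confidence, z = 1.751.
n = p̂(1−p̂)(z/E)² = 0.464 × 0.536 × (1.751/0.06)² = 211.81
Round up: n = 212.

212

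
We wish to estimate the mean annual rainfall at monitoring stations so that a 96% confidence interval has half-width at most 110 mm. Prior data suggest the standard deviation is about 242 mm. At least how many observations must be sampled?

21

For a mean, the margin of error is E = z·σ/√n, so n = (zσ/E)².
At 96% confidence, z = 2.054.
n = (2.054 × 242 / 110)² = 20.42
Round up: n = 21.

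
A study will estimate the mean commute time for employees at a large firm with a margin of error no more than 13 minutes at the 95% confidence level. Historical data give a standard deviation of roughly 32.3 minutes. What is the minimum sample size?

For a mean, the margin of error is E = z·σ/√n, so n = (zσ/E)².
At 95% confidence, z = 1.960.
n = (1.960 × 32.3 / 13)² = 23.72
Round up: n = 24.

n = 24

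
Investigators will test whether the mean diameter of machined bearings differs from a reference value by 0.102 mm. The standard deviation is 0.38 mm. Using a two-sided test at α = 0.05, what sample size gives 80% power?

For a one-sample z-test, n = ((z_{α/2} + z_β)·σ/δ)².
z_{α/2} = 1.960 (two-sided α = 0.05); z_β = 0.842 (power 80% → β = 0.2).
n = (2.802 × 0.38 / 0.102)² = 108.97
Round up: n = 109.

109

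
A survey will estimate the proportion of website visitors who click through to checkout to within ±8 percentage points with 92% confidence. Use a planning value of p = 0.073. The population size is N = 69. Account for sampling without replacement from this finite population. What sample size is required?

n = 23

For a proportion with margin E = 0.08 at 92% confidence, z = 1.751.
n = p̂(1−p̂)(z/E)² = 0.073 × 0.927 × (1.751/0.08)² = 32.42 — call this n₀.
Finite-population correction with N = 69: n = n₀ / (1 + (n₀−1)/N) = 32.42 / 1.455 = 22.28
Round up: n = 23.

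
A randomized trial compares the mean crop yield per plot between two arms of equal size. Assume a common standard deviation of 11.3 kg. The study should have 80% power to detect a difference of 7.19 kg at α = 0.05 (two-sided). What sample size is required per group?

39 per group

For two equal groups, n per group = 2·((z_{α/2} + z_β)·σ/δ)².
z_{α/2} = 1.960; z_β = 0.842 (power 80%).
n = 2 × (2.802 × 11.3 / 7.19)² = 2 × 19.39 = 38.78
Round up: n = 39 per group.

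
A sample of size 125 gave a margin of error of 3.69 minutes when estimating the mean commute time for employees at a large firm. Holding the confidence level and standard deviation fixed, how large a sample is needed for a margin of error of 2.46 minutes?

Margin of error scales as 1/√n, so n₂ = n₁·(E₁/E₂)².
n₂ = 125 × (3.69/2.46)² = 125 × 2.25 = 281.25
Round up: n₂ = 282.

282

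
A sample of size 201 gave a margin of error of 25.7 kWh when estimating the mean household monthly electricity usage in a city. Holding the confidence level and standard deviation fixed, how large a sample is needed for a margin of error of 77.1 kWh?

Margin of error scales as 1/√n, so n₂ = n₁·(E₁/E₂)².
n₂ = 201 × (25.7/77.1)² = 201 × 0.1111 = 22.33
Round up: n₂ = 23.

n = 23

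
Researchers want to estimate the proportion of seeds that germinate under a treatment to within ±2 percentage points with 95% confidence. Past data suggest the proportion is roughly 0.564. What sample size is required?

2362

For a proportion with margin E = 0.02 at 95% confidence, z = 1.960.
n = p̂(1−p̂)(z/E)² = 0.564 × 0.436 × (1.960/0.02)² = 2361.66
Round up: n = 2362.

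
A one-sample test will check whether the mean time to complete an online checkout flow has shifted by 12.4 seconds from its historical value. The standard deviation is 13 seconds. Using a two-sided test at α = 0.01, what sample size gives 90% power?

17

For a one-sample z-test, n = ((z_{α/2} + z_β)·σ/δ)².
z_{α/2} = 2.576 (two-sided α = 0.01); z_β = 1.282 (power 90% → β = 0.1).
n = (3.858 × 13 / 12.4)² = 16.36
Round up: n = 17.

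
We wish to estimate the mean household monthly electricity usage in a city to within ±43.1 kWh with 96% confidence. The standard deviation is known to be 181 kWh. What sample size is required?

75

For a mean, the margin of error is E = z·σ/√n, so n = (zσ/E)².
At 96% confidence, z = 2.054.
n = (2.054 × 181 / 43.1)² = 74.41
Round up: n = 75.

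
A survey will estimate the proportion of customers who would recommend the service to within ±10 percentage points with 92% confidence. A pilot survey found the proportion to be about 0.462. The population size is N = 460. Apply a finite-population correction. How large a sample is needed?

n = 66

For a proportion with margin E = 0.1 at 92% confidence, z = 1.751.
n = p̂(1−p̂)(z/E)² = 0.462 × 0.538 × (1.751/0.1)² = 76.21 — call this n₀.
Finite-population correction with N = 460: n = n₀ / (1 + (n₀−1)/N) = 76.21 / 1.163 = 65.53
Round up: n = 66.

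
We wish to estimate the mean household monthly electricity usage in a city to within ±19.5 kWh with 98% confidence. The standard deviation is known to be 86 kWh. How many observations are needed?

106

For a mean, the margin of error is E = z·σ/√n, so n = (zσ/E)².
At 98% confidence, z = 2.326.
n = (2.326 × 86 / 19.5)² = 105.23
Round up: n = 106.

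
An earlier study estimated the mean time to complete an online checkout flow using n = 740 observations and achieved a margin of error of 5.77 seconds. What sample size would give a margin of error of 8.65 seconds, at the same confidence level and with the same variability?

Margin of error scales as 1/√n, so n₂ = n₁·(E₁/E₂)².
n₂ = 740 × (5.77/8.65)² = 740 × 0.445 = 329.30
Round up: n₂ = 330.

330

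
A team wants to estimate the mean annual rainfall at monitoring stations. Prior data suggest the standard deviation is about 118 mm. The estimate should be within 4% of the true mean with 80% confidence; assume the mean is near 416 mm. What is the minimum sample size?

n = 83

For a mean, the margin of error is E = z·σ/√n, so n = (zσ/E)².
At 80% confidence, z = 1.282.
E = 4% of 416 = 16.64 mm.
n = (1.282 × 118 / 16.64)² = 82.65
Round up: n = 83.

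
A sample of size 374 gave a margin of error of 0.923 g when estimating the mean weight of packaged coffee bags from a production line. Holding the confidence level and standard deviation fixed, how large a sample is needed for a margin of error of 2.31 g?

60

Margin of error scales as 1/√n, so n₂ = n₁·(E₁/E₂)².
n₂ = 374 × (0.923/2.31)² = 374 × 0.1597 = 59.73
Round up: n₂ = 60.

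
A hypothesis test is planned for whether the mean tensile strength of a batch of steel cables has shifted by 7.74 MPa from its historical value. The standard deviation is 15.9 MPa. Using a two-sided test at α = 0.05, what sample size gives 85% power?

For a one-sample z-test, n = ((z_{α/2} + z_β)·σ/δ)².
z_{α/2} = 1.960 (two-sided α = 0.05); z_β = 1.036 (power 85% → β = 0.15).
n = (2.996 × 15.9 / 7.74)² = 37.88
Round up: n = 38.

38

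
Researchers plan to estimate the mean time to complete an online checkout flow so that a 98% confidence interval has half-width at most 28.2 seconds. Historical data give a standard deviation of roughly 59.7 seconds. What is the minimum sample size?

n = 25

For a mean, the margin of error is E = z·σ/√n, so n = (zσ/E)².
At 98% confidence, z = 2.326.
n = (2.326 × 59.7 / 28.2)² = 24.25
Round up: n = 25.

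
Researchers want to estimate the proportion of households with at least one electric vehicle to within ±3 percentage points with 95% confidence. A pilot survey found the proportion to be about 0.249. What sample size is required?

For a proportion with margin E = 0.03 at 95% confidence, z = 1.960.
n = p̂(1−p̂)(z/E)² = 0.249 × 0.751 × (1.960/0.03)² = 798.19
Round up: n = 799.

799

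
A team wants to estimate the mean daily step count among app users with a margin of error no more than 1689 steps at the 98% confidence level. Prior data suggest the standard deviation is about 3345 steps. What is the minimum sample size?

For a mean, the margin of error is E = z·σ/√n, so n = (zσ/E)².
At 98% confidence, z = 2.326.
n = (2.326 × 3345 / 1689)² = 21.22
Round up: n = 22.

22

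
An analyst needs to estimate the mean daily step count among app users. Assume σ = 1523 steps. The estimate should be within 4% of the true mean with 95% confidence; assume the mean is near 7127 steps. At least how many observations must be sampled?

110

For a mean, the margin of error is E = z·σ/√n, so n = (zσ/E)².
At 95% confidence, z = 1.960.
E = 4% of 7127 = 285.1 steps.
n = (1.960 × 1523 / 285.1)² = 109.64
Round up: n = 110.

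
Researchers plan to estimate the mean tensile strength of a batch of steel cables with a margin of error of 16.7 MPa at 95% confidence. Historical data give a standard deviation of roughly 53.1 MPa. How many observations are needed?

39

For a mean, the margin of error is E = z·σ/√n, so n = (zσ/E)².
At 95% confidence, z = 1.960.
n = (1.960 × 53.1 / 16.7)² = 38.84
Round up: n = 39.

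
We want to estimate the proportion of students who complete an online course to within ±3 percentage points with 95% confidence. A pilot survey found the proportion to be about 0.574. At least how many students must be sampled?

1044

For a proportion with margin E = 0.03 at 95% confidence, z = 1.960.
n = p̂(1−p̂)(z/E)² = 0.574 × 0.426 × (1.960/0.03)² = 1043.74
Round up: n = 1044.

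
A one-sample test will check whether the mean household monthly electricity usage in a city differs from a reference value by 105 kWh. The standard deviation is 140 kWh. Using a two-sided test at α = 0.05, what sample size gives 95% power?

For a one-sample z-test, n = ((z_{α/2} + z_β)·σ/δ)².
z_{α/2} = 1.960 (two-sided α = 0.05); z_β = 1.645 (power 95% → β = 0.05).
n = (3.605 × 140 / 105)² = 23.10
Round up: n = 24.

24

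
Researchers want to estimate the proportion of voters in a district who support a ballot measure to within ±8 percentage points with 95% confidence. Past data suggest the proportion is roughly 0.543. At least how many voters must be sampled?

149

For a proportion with margin E = 0.08 at 95% confidence, z = 1.960.
n = p̂(1−p̂)(z/E)² = 0.543 × 0.457 × (1.960/0.08)² = 148.95
Round up: n = 149.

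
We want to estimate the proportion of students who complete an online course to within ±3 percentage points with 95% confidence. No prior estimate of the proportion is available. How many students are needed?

For a proportion with margin E = 0.03 at 95% confidence, z = 1.960.
With no prior estimate, use p = 0.5, which maximizes p(1−p) at 0.25.
n = 0.25 × (z/E)² = 0.25 × (1.960/0.03)² = 1067.11
Round up: n = 1068.

n = 1068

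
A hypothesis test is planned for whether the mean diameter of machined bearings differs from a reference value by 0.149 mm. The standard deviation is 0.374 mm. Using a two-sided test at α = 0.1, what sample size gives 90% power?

For a one-sample z-test, n = ((z_{α/2} + z_β)·σ/δ)².
z_{α/2} = 1.645 (two-sided α = 0.1); z_β = 1.282 (power 90% → β = 0.1).
n = (2.927 × 0.374 / 0.149)² = 53.98
Round up: n = 54.

54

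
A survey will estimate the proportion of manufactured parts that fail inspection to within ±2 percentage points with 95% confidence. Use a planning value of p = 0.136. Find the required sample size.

1129

For a proportion with margin E = 0.02 at 95% confidence, z = 1.960.
n = p̂(1−p̂)(z/E)² = 0.136 × 0.864 × (1.960/0.02)² = 1128.51
Round up: n = 1129.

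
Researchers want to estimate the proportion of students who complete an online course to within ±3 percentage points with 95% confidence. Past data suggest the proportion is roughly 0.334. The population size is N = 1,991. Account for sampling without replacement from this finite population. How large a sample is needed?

644

For a proportion with margin E = 0.03 at 95% confidence, z = 1.960.
n = p̂(1−p̂)(z/E)² = 0.334 × 0.666 × (1.960/0.03)² = 949.49 — call this n₀.
Finite-population correction with N = 1,991: n = n₀ / (1 + (n₀−1)/N) = 949.49 / 1.476 = 643.29
Round up: n = 644.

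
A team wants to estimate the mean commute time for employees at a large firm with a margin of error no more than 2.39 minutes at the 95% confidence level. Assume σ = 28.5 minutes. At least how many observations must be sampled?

For a mean, the margin of error is E = z·σ/√n, so n = (zσ/E)².
At 95% confidence, z = 1.960.
n = (1.960 × 28.5 / 2.39)² = 546.27
Round up: n = 547.

n = 547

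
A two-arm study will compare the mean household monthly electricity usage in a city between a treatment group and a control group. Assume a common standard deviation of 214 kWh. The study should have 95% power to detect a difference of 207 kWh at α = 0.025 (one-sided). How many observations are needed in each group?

28 per group

For two equal groups, n per group = 2·((z_α + z_β)·σ/δ)².
z_α = 1.960; z_β = 1.645 (power 95%).
n = 2 × (3.605 × 214 / 207)² = 2 × 13.89 = 27.78
Round up: n = 28 per group.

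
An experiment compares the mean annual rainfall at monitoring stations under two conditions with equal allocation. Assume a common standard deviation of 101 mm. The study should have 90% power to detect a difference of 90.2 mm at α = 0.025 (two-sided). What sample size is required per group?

32 per group

For two equal groups, n per group = 2·((z_{α/2} + z_β)·σ/δ)².
z_{α/2} = 2.241; z_β = 1.282 (power 90%).
n = 2 × (3.523 × 101 / 90.2)² = 2 × 15.56 = 31.12
Round up: n = 32 per group.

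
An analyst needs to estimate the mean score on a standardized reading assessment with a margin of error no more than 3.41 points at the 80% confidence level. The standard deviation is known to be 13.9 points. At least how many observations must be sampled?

For a mean, the margin of error is E = z·σ/√n, so n = (zσ/E)².
At 80% confidence, z = 1.282.
n = (1.282 × 13.9 / 3.41)² = 27.31
Round up: n = 28.

28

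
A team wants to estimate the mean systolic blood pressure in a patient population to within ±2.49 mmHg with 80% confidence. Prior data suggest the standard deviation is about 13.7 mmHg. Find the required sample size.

50

For a mean, the margin of error is E = z·σ/√n, so n = (zσ/E)².
At 80% confidence, z = 1.282.
n = (1.282 × 13.7 / 2.49)² = 49.75
Round up: n = 50.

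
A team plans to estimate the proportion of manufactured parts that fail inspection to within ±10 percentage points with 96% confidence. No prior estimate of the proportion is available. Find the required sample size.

106

For a proportion with margin E = 0.1 at 96% confidence, z = 2.054.
With no prior estimate, use p = 0.5, which maximizes p(1−p) at 0.25.
n = 0.25 × (z/E)² = 0.25 × (2.054/0.1)² = 105.47
Round up: n = 106.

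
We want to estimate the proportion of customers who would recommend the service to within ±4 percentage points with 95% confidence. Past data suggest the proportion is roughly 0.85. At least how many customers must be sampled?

For a proportion with margin E = 0.04 at 95% confidence, z = 1.960.
n = p̂(1−p̂)(z/E)² = 0.85 × 0.15 × (1.960/0.04)² = 306.13
Round up: n = 307.

307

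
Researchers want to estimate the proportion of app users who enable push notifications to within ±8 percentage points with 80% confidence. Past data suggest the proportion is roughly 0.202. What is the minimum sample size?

For a proportion with margin E = 0.08 at 80% confidence, z = 1.282.
n = p̂(1−p̂)(z/E)² = 0.202 × 0.798 × (1.282/0.08)² = 41.40
Round up: n = 42.

42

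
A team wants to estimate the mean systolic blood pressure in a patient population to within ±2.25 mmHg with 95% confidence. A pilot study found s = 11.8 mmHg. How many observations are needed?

106

For a mean, the margin of error is E = z·σ/√n, so n = (zσ/E)².
At 95% confidence, z = 1.960.
n = (1.960 × 11.8 / 2.25)² = 105.66
Round up: n = 106.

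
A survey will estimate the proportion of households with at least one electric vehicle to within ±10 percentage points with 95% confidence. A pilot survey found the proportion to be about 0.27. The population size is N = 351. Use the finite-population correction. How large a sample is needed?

For a proportion with margin E = 0.1 at 95% confidence, z = 1.960.
n = p̂(1−p̂)(z/E)² = 0.27 × 0.73 × (1.960/0.1)² = 75.72 — call this n₀.
Finite-population correction with N = 351: n = n₀ / (1 + (n₀−1)/N) = 75.72 / 1.213 = 62.42
Round up: n = 63.

63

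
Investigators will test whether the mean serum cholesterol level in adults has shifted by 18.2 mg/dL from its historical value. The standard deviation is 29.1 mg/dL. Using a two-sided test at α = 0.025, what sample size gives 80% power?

For a one-sample z-test, n = ((z_{α/2} + z_β)·σ/δ)².
z_{α/2} = 2.241 (two-sided α = 0.025); z_β = 0.842 (power 80% → β = 0.2).
n = (3.083 × 29.1 / 18.2)² = 24.30
Round up: n = 25.

n = 25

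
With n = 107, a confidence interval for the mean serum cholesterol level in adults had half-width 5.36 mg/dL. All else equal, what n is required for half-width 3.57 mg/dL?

Margin of error scales as 1/√n, so n₂ = n₁·(E₁/E₂)².
n₂ = 107 × (5.36/3.57)² = 107 × 2.254 = 241.18
Round up: n₂ = 242.

n = 242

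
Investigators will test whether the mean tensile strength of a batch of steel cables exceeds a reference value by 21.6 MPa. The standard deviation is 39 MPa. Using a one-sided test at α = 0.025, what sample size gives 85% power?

For a one-sample z-test, n = ((z_α + z_β)·σ/δ)².
z_α = 1.960 (one-sided α = 0.025); z_β = 1.036 (power 85% → β = 0.15).
n = (2.996 × 39 / 21.6)² = 29.26
Round up: n = 30.

n = 30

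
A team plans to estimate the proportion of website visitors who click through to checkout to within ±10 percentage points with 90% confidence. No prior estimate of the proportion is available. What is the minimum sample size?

For a proportion with margin E = 0.1 at 90% confidence, z = 1.645.
With no prior estimate, use p = 0.5, which maximizes p(1−p) at 0.25.
n = 0.25 × (z/E)² = 0.25 × (1.645/0.1)² = 67.65
Round up: n = 68.

n = 68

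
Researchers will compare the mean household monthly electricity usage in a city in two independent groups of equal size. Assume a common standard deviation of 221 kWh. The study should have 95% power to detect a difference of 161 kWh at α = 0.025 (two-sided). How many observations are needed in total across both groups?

114 total

For two equal groups, n per group = 2·((z_{α/2} + z_β)·σ/δ)².
z_{α/2} = 2.241; z_β = 1.645 (power 95%).
n = 2 × (3.886 × 221 / 161)² = 2 × 28.45 = 56.90
Round up: n = 57 per group.
Total across both groups: 2 × 57 = 114.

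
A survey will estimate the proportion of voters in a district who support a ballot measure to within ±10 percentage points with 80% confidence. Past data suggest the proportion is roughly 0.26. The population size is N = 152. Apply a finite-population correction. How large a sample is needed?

n = 27

For a proportion with margin E = 0.1 at 80% confidence, z = 1.282.
n = p̂(1−p̂)(z/E)² = 0.26 × 0.74 × (1.282/0.1)² = 31.62 — call this n₀.
Finite-population correction with N = 152: n = n₀ / (1 + (n₀−1)/N) = 31.62 / 1.201 = 26.33
Round up: n = 27.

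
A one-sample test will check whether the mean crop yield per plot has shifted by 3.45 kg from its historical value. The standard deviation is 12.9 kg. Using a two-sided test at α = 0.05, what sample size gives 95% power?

182

For a one-sample z-test, n = ((z_{α/2} + z_β)·σ/δ)².
z_{α/2} = 1.960 (two-sided α = 0.05); z_β = 1.645 (power 95% → β = 0.05).
n = (3.605 × 12.9 / 3.45)² = 181.70
Round up: n = 182.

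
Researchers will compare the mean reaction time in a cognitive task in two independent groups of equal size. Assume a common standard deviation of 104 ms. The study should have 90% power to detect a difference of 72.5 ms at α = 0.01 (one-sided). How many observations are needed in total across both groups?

For two equal groups, n per group = 2·((z_α + z_β)·σ/δ)².
z_α = 2.326; z_β = 1.282 (power 90%).
n = 2 × (3.608 × 104 / 72.5)² = 2 × 26.79 = 53.58
Round up: n = 54 per group.
Total across both groups: 2 × 54 = 108.

108 total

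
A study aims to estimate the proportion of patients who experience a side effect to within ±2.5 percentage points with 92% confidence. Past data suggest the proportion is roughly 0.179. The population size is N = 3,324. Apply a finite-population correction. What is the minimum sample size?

593

For a proportion with margin E = 0.025 at 92% confidence, z = 1.751.
n = p̂(1−p̂)(z/E)² = 0.179 × 0.821 × (1.751/0.025)² = 720.92 — call this n₀.
Finite-population correction with N = 3,324: n = n₀ / (1 + (n₀−1)/N) = 720.92 / 1.217 = 592.37
Round up: n = 593.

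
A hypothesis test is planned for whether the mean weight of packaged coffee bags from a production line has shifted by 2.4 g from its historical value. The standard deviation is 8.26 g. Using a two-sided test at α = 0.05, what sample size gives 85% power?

107

For a one-sample z-test, n = ((z_{α/2} + z_β)·σ/δ)².
z_{α/2} = 1.960 (two-sided α = 0.05); z_β = 1.036 (power 85% → β = 0.15).
n = (2.996 × 8.26 / 2.4)² = 106.32
Round up: n = 107.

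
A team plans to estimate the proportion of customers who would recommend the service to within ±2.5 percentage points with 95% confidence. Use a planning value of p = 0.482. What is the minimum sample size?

1535

For a proportion with margin E = 0.025 at 95% confidence, z = 1.960.
n = p̂(1−p̂)(z/E)² = 0.482 × 0.518 × (1.960/0.025)² = 1534.65
Round up: n = 1535.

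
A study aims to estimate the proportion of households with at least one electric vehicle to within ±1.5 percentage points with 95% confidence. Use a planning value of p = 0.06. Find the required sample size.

For a proportion with margin E = 0.015 at 95% confidence, z = 1.960.
n = p̂(1−p̂)(z/E)² = 0.06 × 0.94 × (1.960/0.015)² = 962.96
Round up: n = 963.

963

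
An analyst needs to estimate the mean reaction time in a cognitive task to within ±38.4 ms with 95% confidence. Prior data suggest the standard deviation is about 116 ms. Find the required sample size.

n = 36

For a mean, the margin of error is E = z·σ/√n, so n = (zσ/E)².
At 95% confidence, z = 1.960.
n = (1.960 × 116 / 38.4)² = 35.06
Round up: n = 36.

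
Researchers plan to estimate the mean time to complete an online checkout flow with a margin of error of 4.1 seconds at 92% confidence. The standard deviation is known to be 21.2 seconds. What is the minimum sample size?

For a mean, the margin of error is E = z·σ/√n, so n = (zσ/E)².
At 92% confidence, z = 1.751.
n = (1.751 × 21.2 / 4.1)² = 81.97
Round up: n = 82.

82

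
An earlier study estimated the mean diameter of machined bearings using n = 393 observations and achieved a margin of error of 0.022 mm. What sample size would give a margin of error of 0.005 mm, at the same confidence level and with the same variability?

7609

Margin of error scales as 1/√n, so n₂ = n₁·(E₁/E₂)².
n₂ = 393 × (0.022/0.005)² = 393 × 19.36 = 7608.48
Round up: n₂ = 7609.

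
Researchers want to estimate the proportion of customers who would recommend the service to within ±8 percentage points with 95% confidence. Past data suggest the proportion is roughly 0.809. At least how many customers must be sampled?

93

For a proportion with margin E = 0.08 at 95% confidence, z = 1.960.
n = p̂(1−p̂)(z/E)² = 0.809 × 0.191 × (1.960/0.08)² = 92.75
Round up: n = 93.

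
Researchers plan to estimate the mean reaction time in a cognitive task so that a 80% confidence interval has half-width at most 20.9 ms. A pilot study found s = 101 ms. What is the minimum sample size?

39

For a mean, the margin of error is E = z·σ/√n, so n = (zσ/E)².
At 80% confidence, z = 1.282.
n = (1.282 × 101 / 20.9)² = 38.38
Round up: n = 39.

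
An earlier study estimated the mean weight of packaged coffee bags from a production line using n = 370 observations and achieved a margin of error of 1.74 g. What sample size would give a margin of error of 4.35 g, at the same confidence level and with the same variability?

n = 60

Margin of error scales as 1/√n, so n₂ = n₁·(E₁/E₂)².
n₂ = 370 × (1.74/4.35)² = 370 × 0.16 = 59.20
Round up: n₂ = 60.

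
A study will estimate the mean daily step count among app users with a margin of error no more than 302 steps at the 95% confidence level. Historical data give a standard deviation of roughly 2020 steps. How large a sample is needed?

172

For a mean, the margin of error is E = z·σ/√n, so n = (zσ/E)².
At 95% confidence, z = 1.960.
n = (1.960 × 2020 / 302)² = 171.87
Round up: n = 172.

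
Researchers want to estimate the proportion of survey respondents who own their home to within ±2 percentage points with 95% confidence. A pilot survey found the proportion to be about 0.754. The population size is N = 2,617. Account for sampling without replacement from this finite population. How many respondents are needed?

For a proportion with margin E = 0.02 at 95% confidence, z = 1.960.
n = p̂(1−p̂)(z/E)² = 0.754 × 0.246 × (1.960/0.02)² = 1781.39 — call this n₀.
Finite-population correction with N = 2,617: n = n₀ / (1 + (n₀−1)/N) = 1781.39 / 1.68 = 1060.35
Round up: n = 1061.

n = 1061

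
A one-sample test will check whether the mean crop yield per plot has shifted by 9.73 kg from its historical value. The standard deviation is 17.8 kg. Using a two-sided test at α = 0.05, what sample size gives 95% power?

44

For a one-sample z-test, n = ((z_{α/2} + z_β)·σ/δ)².
z_{α/2} = 1.960 (two-sided α = 0.05); z_β = 1.645 (power 95% → β = 0.05).
n = (3.605 × 17.8 / 9.73)² = 43.49
Round up: n = 44.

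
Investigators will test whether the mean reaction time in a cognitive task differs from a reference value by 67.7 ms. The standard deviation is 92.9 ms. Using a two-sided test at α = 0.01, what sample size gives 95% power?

34

For a one-sample z-test, n = ((z_{α/2} + z_β)·σ/δ)².
z_{α/2} = 2.576 (two-sided α = 0.01); z_β = 1.645 (power 95% → β = 0.05).
n = (4.221 × 92.9 / 67.7)² = 33.55
Round up: n = 34.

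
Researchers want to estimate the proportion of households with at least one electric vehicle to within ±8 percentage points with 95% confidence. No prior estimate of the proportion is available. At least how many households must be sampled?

151

For a proportion with margin E = 0.08 at 95% confidence, z = 1.960.
With no prior estimate, use p = 0.5, which maximizes p(1−p) at 0.25.
n = 0.25 × (z/E)² = 0.25 × (1.960/0.08)² = 150.06
Round up: n = 151.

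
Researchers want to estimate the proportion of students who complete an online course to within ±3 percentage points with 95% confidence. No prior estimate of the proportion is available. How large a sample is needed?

1068

For a proportion with margin E = 0.03 at 95% confidence, z = 1.960.
With no prior estimate, use p = 0.5, which maximizes p(1−p) at 0.25.
n = 0.25 × (z/E)² = 0.25 × (1.960/0.03)² = 1067.11
Round up: n = 1068.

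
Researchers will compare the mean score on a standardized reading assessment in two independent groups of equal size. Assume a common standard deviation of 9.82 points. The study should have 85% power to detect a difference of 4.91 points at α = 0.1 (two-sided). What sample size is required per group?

58 per group

For two equal groups, n per group = 2·((z_{α/2} + z_β)·σ/δ)².
z_{α/2} = 1.645; z_β = 1.036 (power 85%).
n = 2 × (2.681 × 9.82 / 4.91)² = 2 × 28.75 = 57.50
Round up: n = 58 per group.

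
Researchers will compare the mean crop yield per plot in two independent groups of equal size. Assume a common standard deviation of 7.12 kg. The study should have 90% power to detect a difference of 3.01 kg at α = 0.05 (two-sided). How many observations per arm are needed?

For two equal groups, n per group = 2·((z_{α/2} + z_β)·σ/δ)².
z_{α/2} = 1.960; z_β = 1.282 (power 90%).
n = 2 × (3.242 × 7.12 / 3.01)² = 2 × 58.81 = 117.62
Round up: n = 118 per group.

118 per group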